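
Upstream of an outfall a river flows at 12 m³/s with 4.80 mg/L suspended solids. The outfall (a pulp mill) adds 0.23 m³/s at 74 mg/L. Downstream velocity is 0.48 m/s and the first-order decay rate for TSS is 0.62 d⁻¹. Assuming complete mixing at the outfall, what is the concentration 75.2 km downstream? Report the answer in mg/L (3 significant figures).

After complete mixing, C₀ = (0.23·74 + 12·4.8) / 12.23 = 6.101 mg/L.
Travel time t = 7.52e+04 m / 0.48 m/s = 1.567e+05 s = 1.813 d.
C = 6.101·exp(−0.62·1.813) = 6.101·0.3249 = 1.982 mg/L.

1.98 mg/L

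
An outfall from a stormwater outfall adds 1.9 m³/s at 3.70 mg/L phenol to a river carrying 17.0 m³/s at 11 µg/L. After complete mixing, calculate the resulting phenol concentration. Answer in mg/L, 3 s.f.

11 µg/L = 0.011 mg/L.
Conservation of mass across the mixing zone: C = (1.9·3.7 + 17·0.011) / (1.9 + 17) = 7.217/18.9 = 0.3819 mg/L.

0.382 mg/L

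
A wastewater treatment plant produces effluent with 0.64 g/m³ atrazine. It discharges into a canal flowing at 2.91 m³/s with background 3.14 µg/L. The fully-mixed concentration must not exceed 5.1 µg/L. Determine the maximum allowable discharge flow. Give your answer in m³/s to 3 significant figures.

3.14 µg/L = 0.00314 mg/L.
5.1 µg/L = 0.0051 mg/L.
Mass balance at complete mixing: C_std·(Q_w + Q_r) = Q_w·C_e + Q_r·C_b.
Rearranging, Q_w = Q_r·(C_std − C_b)/(C_e − C_std) = 2.91·(0.0051 − 0.00314) / (0.64 − 0.0051) = 0.008983 m³/s.

0.00898 m³/s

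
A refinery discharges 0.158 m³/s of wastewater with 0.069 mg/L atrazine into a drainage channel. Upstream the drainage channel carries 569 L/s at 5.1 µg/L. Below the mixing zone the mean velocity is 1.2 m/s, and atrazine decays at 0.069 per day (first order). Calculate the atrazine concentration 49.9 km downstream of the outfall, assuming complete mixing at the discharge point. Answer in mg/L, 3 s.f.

569 L/s = 0.569 m³/s.
5.1 µg/L = 0.0051 mg/L.
After complete mixing, C₀ = (0.158·0.069 + 0.569·0.0051) / 0.727 = 0.01899 mg/L.
Travel time t = 4.99e+04 m / 1.2 m/s = 4.158e+04 s = 0.4813 d.
C = 0.01899·exp(−0.069·0.4813) = 0.01899·0.9673 = 0.01837 mg/L.

0.0184 mg/L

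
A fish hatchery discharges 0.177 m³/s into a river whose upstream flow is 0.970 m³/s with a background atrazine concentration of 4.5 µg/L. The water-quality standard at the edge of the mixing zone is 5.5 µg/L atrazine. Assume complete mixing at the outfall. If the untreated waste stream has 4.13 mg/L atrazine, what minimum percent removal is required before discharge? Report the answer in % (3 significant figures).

99.7 %

4.5 µg/L = 0.0045 mg/L.
5.5 µg/L = 0.0055 mg/L.
Mass balance: 0.0055·1.147 = 0.177·Cₑ + 0.97·0.0045.
Cₑ = (0.006308 − 0.004365) / 0.177 = 0.01098 mg/L.
Required removal = 1 − 0.01098/4.13 = 99.73 %.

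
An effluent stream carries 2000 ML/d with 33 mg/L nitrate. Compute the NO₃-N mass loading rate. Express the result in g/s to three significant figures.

764 g/s

2000 ML/d = 23.15 m³/s.
Mass flux = Q·C = 23.15 m³/s × 33 g/m³ = 763.9 g/s.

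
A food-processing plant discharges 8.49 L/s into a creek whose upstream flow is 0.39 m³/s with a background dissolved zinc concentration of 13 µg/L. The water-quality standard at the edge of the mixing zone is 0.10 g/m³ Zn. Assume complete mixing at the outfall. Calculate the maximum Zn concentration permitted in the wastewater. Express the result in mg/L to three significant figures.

4.10 mg/L

8.49 L/s = 0.00849 m³/s.
13 µg/L = 0.013 mg/L.
Mass balance: 0.1·0.3985 = 0.00849·Cₑ + 0.39·0.013.
Cₑ = (0.03985 − 0.00507) / 0.00849 = 4.096 mg/L.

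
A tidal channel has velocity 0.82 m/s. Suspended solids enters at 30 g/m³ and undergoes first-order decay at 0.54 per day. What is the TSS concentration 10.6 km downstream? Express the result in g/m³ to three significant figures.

Travel time t = 10.6 km / 0.82 m/s = 1.06e+04/0.82 = 1.293e+04 s = 0.1496 d.
First-order decay: C = 30·exp(−0.54·0.1496) = 30·0.9224 = 27.67 g/m³.

27.7 g/m³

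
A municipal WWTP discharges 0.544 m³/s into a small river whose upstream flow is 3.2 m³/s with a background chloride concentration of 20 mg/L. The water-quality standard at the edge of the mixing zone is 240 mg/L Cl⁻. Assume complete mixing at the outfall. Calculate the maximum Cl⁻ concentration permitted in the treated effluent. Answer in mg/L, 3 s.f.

1530 mg/L

Mass balance: 240·3.744 = 0.544·Cₑ + 3.2·20.
Cₑ = (898.6 − 64) / 0.544 = 1534 mg/L.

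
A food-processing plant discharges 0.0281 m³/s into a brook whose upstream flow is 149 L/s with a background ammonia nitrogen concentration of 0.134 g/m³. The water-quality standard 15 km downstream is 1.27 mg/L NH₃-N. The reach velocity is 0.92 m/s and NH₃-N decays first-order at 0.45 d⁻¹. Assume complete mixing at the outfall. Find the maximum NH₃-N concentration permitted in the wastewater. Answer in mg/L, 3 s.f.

149 L/s = 0.149 m³/s.
Travel time to the compliance point: t = 1.5e+04/0.92 = 1.63e+04 s = 0.1887 d; decay factor exp(−0.45·0.1887) = 0.9186.
So the concentration just after mixing may be at most 1.27/0.9186 = 1.383 mg/L.
Mass balance: 1.383·0.1771 = 0.0281·Cₑ + 0.149·0.134.
Cₑ = (0.2449 − 0.01997) / 0.0281 = 8.003 mg/L.

8.00 mg/L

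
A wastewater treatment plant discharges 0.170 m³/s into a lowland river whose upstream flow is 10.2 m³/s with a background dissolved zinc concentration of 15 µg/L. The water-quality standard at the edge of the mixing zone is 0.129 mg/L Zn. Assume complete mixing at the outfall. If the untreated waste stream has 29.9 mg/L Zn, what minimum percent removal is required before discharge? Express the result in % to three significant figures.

15 µg/L = 0.015 mg/L.
Mass balance: 0.129·10.37 = 0.17·Cₑ + 10.2·0.015.
Cₑ = (1.338 − 0.153) / 0.17 = 6.969 mg/L.
Required removal = 1 − 6.969/29.9 = 76.69 %.

76.7 %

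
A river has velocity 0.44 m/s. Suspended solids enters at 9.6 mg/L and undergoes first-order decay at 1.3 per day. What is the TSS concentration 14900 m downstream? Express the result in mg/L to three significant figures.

5.77 mg/L

Travel time t = 14900 m / 0.44 m/s = 1.49e+04/0.44 = 3.386e+04 s = 0.3919 d.
First-order decay: C = 9.6·exp(−1.3·0.3919) = 9.6·0.6008 = 5.768 mg/L.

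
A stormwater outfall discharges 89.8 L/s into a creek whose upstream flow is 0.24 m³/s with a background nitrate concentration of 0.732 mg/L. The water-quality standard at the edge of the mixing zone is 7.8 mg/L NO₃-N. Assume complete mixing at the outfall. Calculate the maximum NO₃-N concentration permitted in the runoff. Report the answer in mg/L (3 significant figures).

26.7 mg/L

89.8 L/s = 0.0898 m³/s.
Mass balance: 7.8·0.3298 = 0.0898·Cₑ + 0.24·0.732.
Cₑ = (2.572 − 0.1757) / 0.0898 = 26.69 mg/L.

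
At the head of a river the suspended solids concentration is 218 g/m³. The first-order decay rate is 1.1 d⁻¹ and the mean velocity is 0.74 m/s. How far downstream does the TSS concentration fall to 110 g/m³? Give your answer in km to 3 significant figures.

From C = C₀·e^(−kt), t = ln(C₀/C)/k = ln(218/110)/1.1 = 0.684/1.1 = 0.6218 d.
Distance = v·t = 0.74 m/s × 5.373e+04 s = 3.976e+04 m = 39.76 km.

39.8 km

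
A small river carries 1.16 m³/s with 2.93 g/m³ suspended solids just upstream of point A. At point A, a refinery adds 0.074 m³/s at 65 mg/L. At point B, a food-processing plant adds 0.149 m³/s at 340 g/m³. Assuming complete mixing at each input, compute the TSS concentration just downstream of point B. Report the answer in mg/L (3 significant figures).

After input A: C = (1.16·2.93 + 0.074·65) / 1.234 = 6.652 mg/L.
After input B: C = (1.234·6.652 + 0.149·340) / 1.383 = 42.57 mg/L.

42.6 mg/L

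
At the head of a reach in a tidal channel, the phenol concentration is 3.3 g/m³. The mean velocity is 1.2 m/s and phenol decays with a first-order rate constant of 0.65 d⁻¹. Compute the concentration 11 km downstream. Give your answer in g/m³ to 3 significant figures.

3.08 g/m³

Travel time t = 11 km / 1.2 m/s = 1.1e+04/1.2 = 9167 s = 0.1061 d.
First-order decay: C = 3.3·exp(−0.65·0.1061) = 3.3·0.9334 = 3.08 g/m³.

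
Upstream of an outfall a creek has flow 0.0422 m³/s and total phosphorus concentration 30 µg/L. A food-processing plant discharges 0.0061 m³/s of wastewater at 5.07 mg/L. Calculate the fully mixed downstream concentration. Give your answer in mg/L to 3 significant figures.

0.667 mg/L

30 µg/L = 0.03 mg/L.
Conservation of mass across the mixing zone: C = (0.0061·5.07 + 0.0422·0.03) / (0.0061 + 0.0422) = 0.03219/0.0483 = 0.6665 mg/L.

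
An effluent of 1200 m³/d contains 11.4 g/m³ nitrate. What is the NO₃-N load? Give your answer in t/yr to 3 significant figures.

5.00 t/yr

1200 m³/d = 0.01389 m³/s.
Mass flux = Q·C = 0.01389 m³/s × 11.4 g/m³ = 0.1583 g/s.
= 0.1583 g/s × 31.56 = 4.997 t/yr.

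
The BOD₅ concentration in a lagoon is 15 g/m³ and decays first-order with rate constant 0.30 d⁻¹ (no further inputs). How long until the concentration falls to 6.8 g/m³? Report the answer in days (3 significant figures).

t = ln(C₀/C)/k = ln(15/6.8)/0.30 = 0.7911/0.30 = 2.637 d.

2.64 d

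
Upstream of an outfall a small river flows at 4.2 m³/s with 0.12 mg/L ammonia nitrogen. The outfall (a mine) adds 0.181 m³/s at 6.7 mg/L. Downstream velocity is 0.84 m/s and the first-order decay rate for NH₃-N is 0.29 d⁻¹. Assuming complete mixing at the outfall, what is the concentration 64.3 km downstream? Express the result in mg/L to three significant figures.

After complete mixing, C₀ = (0.181·6.7 + 4.2·0.12) / 4.381 = 0.3919 mg/L.
Travel time t = 6.43e+04 m / 0.84 m/s = 7.655e+04 s = 0.886 d.
C = 0.3919·exp(−0.29·0.886) = 0.3919·0.7734 = 0.3031 mg/L.

0.303 mg/L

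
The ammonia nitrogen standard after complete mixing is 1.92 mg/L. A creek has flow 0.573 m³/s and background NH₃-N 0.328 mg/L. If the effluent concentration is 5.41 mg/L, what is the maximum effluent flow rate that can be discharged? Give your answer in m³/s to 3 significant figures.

0.261 m³/s

Mass balance at complete mixing: C_std·(Q_w + Q_r) = Q_w·C_e + Q_r·C_b.
Rearranging, Q_w = Q_r·(C_std − C_b)/(C_e − C_std) = 0.573·(1.92 − 0.328) / (5.41 − 1.92) = 0.2614 m³/s.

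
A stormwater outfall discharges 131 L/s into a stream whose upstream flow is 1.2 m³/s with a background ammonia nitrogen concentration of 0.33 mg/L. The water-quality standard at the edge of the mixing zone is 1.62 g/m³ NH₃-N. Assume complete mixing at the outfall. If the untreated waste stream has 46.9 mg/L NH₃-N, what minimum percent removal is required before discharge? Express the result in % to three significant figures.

131 L/s = 0.131 m³/s.
Mass balance: 1.62·1.331 = 0.131·Cₑ + 1.2·0.33.
Cₑ = (2.156 − 0.396) / 0.131 = 13.44 mg/L.
Required removal = 1 − 13.44/46.9 = 71.35 %.

71.4 %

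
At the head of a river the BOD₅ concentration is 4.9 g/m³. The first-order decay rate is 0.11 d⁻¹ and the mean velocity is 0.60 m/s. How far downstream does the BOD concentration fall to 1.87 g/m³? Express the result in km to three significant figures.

454 km

From C = C₀·e^(−kt), t = ln(C₀/C)/k = ln(4.9/1.87)/0.11 = 0.9633/0.11 = 8.757 d.
Distance = v·t = 0.60 m/s × 7.566e+05 s = 4.54e+05 m = 454 km.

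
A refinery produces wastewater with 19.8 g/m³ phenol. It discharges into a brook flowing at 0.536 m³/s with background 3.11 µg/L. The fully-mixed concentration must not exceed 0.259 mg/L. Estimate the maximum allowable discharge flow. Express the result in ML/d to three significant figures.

3.11 µg/L = 0.00311 mg/L.
Mass balance at complete mixing: C_std·(Q_w + Q_r) = Q_w·C_e + Q_r·C_b.
Rearranging, Q_w = Q_r·(C_std − C_b)/(C_e − C_std) = 0.536·(0.259 − 0.00311) / (19.8 − 0.259) = 0.007019 m³/s.
= 0.6064 ML/d.

0.606 ML/d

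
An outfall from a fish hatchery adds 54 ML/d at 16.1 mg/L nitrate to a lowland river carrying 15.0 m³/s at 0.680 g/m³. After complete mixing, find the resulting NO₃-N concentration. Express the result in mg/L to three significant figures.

54 ML/d = 0.625 m³/s.
Conservation of mass across the mixing zone: C = (0.625·16.1 + 15·0.68) / (0.625 + 15) = 20.26/15.62 = 1.297 mg/L.

1.30 mg/L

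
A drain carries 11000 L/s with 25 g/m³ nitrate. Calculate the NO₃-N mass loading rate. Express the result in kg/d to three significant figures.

11000 L/s = 11 m³/s.
Mass flux = Q·C = 11 m³/s × 25 g/m³ = 275 g/s.
= 275 g/s × 86.4 = 2.376e+04 kg/d.

23800 kg/d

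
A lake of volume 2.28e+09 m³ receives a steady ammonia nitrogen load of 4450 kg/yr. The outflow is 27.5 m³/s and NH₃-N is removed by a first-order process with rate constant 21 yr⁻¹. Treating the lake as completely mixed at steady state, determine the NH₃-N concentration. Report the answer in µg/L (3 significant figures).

0.0913 µg/L

Outflow Q = 27.5 m³/s × 3.156e+07 s/yr = 8.678e+08 m³/yr.
Steady-state CSTR mass balance: W = Q·C + k·V·C, so C = W/(Q + kV).
Q + kV = 8.678e+08 + 21·2.28e+09 = 4.875e+10 m³/yr.
C = 4450/4.875e+10 = 9.129e-08 kg/m³ = 9.129e-05 mg/L = 0.09129 µg/L.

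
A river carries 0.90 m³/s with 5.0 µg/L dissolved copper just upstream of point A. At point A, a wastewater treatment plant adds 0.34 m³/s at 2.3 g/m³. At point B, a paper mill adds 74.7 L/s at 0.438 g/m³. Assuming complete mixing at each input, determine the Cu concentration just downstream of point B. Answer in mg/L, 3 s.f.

0.623 mg/L

5.0 µg/L = 0.005 mg/L.
After input A: C = (0.9·0.005 + 0.34·2.3) / 1.24 = 0.6343 mg/L.
74.7 L/s = 0.0747 m³/s.
After input B: C = (1.24·0.6343 + 0.0747·0.438) / 1.315 = 0.6231 mg/L.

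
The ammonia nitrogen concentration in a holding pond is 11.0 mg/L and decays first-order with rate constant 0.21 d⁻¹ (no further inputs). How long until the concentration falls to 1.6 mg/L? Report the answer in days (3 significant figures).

t = ln(C₀/C)/k = ln(11.0/1.6)/0.21 = 1.928/0.21 = 9.18 d.

9.18 d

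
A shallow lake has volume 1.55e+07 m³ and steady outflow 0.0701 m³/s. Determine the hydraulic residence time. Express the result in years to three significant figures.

Q = 0.0701 m³/s × 3.156e+07 s/yr = 2.212e+06 m³/yr.
Hydraulic residence time τ = V/Q = 1.55e+07/2.212e+06 = 7.007 yr.

7.01 yr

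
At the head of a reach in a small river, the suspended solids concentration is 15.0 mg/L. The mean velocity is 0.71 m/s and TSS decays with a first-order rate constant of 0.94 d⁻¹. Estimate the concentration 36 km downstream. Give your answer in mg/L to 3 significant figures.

Travel time t = 36 km / 0.71 m/s = 3.6e+04/0.71 = 5.07e+04 s = 0.5869 d.
First-order decay: C = 15.0·exp(−0.94·0.5869) = 15.0·0.576 = 8.64 mg/L.

8.64 mg/L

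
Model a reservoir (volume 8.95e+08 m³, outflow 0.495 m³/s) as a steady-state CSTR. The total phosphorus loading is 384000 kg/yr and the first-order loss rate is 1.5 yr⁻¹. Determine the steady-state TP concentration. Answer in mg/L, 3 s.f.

0.283 mg/L

Outflow Q = 0.495 m³/s × 3.156e+07 s/yr = 1.562e+07 m³/yr.
Steady-state CSTR mass balance: W = Q·C + k·V·C, so C = W/(Q + kV).
Q + kV = 1.562e+07 + 1.5·8.95e+08 = 1.358e+09 m³/yr.
C = 384000/1.358e+09 = 0.0002827 kg/m³ = 0.2827 mg/L.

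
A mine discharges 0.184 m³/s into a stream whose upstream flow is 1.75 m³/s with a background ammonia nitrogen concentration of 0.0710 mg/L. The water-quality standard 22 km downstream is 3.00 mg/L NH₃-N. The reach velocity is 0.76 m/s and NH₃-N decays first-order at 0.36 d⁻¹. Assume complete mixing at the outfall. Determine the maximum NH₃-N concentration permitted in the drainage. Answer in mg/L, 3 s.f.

Travel time to the compliance point: t = 2.2e+04/0.76 = 2.895e+04 s = 0.335 d; decay factor exp(−0.36·0.335) = 0.8864.
So the concentration just after mixing may be at most 3/0.8864 = 3.385 mg/L.
Mass balance: 3.385·1.934 = 0.184·Cₑ + 1.75·0.071.
Cₑ = (6.546 − 0.1242) / 0.184 = 34.9 mg/L.

34.9 mg/L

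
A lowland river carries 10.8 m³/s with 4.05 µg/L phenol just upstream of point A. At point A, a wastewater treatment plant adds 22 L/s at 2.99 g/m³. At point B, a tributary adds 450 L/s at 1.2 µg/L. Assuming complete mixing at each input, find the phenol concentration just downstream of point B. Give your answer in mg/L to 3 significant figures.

0.00976 mg/L

4.05 µg/L = 0.00405 mg/L.
22 L/s = 0.022 m³/s.
After input A: C = (10.8·0.00405 + 0.022·2.99) / 10.82 = 0.01012 mg/L.
450 L/s = 0.45 m³/s.
1.2 µg/L = 0.0012 mg/L.
After input B: C = (10.82·0.01012 + 0.45·0.0012) / 11.27 = 0.009764 mg/L.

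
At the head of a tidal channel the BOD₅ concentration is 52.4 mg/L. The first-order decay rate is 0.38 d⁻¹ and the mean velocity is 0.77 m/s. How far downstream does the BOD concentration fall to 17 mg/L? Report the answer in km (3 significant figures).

197 km

From C = C₀·e^(−kt), t = ln(C₀/C)/k = ln(52.4/17)/0.38 = 1.126/0.38 = 2.962 d.
Distance = v·t = 0.77 m/s × 2.559e+05 s = 1.971e+05 m = 197.1 km.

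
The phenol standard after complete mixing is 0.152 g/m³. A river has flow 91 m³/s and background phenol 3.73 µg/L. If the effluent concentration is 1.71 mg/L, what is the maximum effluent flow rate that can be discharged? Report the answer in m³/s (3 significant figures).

3.73 µg/L = 0.00373 mg/L.
Mass balance at complete mixing: C_std·(Q_w + Q_r) = Q_w·C_e + Q_r·C_b.
Rearranging, Q_w = Q_r·(C_std − C_b)/(C_e − C_std) = 91·(0.152 − 0.00373) / (1.71 − 0.152) = 8.66 m³/s.

8.66 m³/s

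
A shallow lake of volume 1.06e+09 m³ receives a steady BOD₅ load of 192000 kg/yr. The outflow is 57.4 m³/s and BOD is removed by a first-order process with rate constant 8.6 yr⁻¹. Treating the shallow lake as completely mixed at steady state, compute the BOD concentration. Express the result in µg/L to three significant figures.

17.6 µg/L

Outflow Q = 57.4 m³/s × 3.156e+07 s/yr = 1.811e+09 m³/yr.
Steady-state CSTR mass balance: W = Q·C + k·V·C, so C = W/(Q + kV).
Q + kV = 1.811e+09 + 8.6·1.06e+09 = 1.093e+10 m³/yr.
C = 192000/1.093e+10 = 1.757e-05 kg/m³ = 0.01757 mg/L = 17.57 µg/L.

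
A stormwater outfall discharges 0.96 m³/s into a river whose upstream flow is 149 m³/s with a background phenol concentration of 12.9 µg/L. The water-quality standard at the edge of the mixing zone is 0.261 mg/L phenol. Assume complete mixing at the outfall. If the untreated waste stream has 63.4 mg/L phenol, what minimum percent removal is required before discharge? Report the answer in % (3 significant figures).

12.9 µg/L = 0.0129 mg/L.
Mass balance: 0.261·150 = 0.96·Cₑ + 149·0.0129.
Cₑ = (39.14 − 1.922) / 0.96 = 38.77 mg/L.
Required removal = 1 − 38.77/63.4 = 38.85 %.

38.9 %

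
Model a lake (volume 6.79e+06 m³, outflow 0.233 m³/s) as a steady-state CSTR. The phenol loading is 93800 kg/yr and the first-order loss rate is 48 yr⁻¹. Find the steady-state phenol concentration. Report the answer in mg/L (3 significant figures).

Outflow Q = 0.233 m³/s × 3.156e+07 s/yr = 7.353e+06 m³/yr.
Steady-state CSTR mass balance: W = Q·C + k·V·C, so C = W/(Q + kV).
Q + kV = 7.353e+06 + 48·6.79e+06 = 3.333e+08 m³/yr.
C = 93800/3.333e+08 = 0.0002815 kg/m³ = 0.2815 mg/L.

0.281 mg/L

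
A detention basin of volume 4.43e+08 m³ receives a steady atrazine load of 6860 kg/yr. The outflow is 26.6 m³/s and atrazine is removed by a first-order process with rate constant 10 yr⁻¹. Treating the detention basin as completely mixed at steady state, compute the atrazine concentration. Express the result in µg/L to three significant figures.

Outflow Q = 26.6 m³/s × 3.156e+07 s/yr = 8.394e+08 m³/yr.
Steady-state CSTR mass balance: W = Q·C + k·V·C, so C = W/(Q + kV).
Q + kV = 8.394e+08 + 10·4.43e+08 = 5.269e+09 m³/yr.
C = 6860/5.269e+09 = 1.302e-06 kg/m³ = 0.001302 mg/L = 1.302 µg/L.

1.30 µg/L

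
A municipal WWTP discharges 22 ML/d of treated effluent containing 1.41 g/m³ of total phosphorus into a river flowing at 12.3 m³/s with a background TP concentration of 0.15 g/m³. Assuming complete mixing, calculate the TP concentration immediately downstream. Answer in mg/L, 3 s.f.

22 ML/d = 0.2546 m³/s.
Flow-weighted mixing gives C = (0.2546·1.41 + 12.3·0.15) / (0.2546 + 12.3) = 2.204/12.55 = 0.1756 mg/L.

0.176 mg/L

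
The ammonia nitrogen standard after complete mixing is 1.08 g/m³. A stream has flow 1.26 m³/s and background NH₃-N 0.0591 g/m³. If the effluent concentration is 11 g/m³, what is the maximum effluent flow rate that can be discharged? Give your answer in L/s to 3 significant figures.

Mass balance at complete mixing: C_std·(Q_w + Q_r) = Q_w·C_e + Q_r·C_b.
Rearranging, Q_w = Q_r·(C_std − C_b)/(C_e − C_std) = 1.26·(1.08 − 0.0591) / (11 − 1.08) = 0.1297 m³/s.
= 129.7 L/s.

130 L/s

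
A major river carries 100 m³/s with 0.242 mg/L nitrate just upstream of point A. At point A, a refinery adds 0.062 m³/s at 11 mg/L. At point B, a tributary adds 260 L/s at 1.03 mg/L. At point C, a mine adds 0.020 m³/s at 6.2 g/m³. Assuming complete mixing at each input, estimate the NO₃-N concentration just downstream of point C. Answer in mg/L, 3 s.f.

0.252 mg/L

After input A: C = (100·0.242 + 0.062·11) / 100.1 = 0.2487 mg/L.
260 L/s = 0.26 m³/s.
After input B: C = (100.1·0.2487 + 0.26·1.03) / 100.3 = 0.2507 mg/L.
After input C: C = (100.3·0.2507 + 0.02·6.2) / 100.3 = 0.2519 mg/L.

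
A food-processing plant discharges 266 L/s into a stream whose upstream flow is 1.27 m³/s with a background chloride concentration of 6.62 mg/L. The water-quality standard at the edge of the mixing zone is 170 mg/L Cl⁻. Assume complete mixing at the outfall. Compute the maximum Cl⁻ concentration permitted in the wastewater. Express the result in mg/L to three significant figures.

266 L/s = 0.266 m³/s.
Mass balance: 170·1.536 = 0.266·Cₑ + 1.27·6.62.
Cₑ = (261.1 − 8.407) / 0.266 = 950 mg/L.

950 mg/L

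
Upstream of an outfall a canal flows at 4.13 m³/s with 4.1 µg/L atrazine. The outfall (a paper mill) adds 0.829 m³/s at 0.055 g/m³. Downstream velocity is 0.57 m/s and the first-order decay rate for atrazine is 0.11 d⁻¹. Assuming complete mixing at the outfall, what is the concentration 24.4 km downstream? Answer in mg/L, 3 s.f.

0.0119 mg/L

4.1 µg/L = 0.0041 mg/L.
After complete mixing, C₀ = (0.829·0.055 + 4.13·0.0041) / 4.959 = 0.01261 mg/L.
Travel time t = 2.44e+04 m / 0.57 m/s = 4.281e+04 s = 0.4955 d.
C = 0.01261·exp(−0.11·0.4955) = 0.01261·0.947 = 0.01194 mg/L.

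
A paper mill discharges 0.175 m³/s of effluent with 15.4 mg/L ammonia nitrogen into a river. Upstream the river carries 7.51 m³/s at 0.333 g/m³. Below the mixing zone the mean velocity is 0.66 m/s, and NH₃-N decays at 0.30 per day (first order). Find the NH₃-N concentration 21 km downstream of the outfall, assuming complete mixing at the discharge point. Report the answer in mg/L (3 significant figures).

0.605 mg/L

After complete mixing, C₀ = (0.175·15.4 + 7.51·0.333) / 7.685 = 0.6761 mg/L.
Travel time t = 2.1e+04 m / 0.66 m/s = 3.182e+04 s = 0.3683 d.
C = 0.6761·exp(−0.30·0.3683) = 0.6761·0.8954 = 0.6054 mg/L.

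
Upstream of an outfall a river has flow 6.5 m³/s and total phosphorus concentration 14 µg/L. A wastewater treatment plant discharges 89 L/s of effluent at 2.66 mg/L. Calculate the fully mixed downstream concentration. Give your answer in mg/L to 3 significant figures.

0.0497 mg/L

89 L/s = 0.089 m³/s.
14 µg/L = 0.014 mg/L.
By mass balance at complete mixing, C = (0.089·2.66 + 6.5·0.014) / (0.089 + 6.5) = 0.3277/6.589 = 0.04974 mg/L.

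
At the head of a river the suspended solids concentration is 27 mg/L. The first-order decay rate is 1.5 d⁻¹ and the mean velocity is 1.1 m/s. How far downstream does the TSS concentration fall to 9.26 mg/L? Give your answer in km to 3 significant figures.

From C = C₀·e^(−kt), t = ln(C₀/C)/k = ln(27/9.26)/1.5 = 1.07/1.5 = 0.7134 d.
Distance = v·t = 1.1 m/s × 6.164e+04 s = 6.78e+04 m = 67.8 km.

67.8 km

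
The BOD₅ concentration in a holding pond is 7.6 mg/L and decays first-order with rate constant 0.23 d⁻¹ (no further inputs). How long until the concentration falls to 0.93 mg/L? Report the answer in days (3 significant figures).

9.13 d

t = ln(C₀/C)/k = ln(7.6/0.93)/0.23 = 2.101/0.23 = 9.134 d.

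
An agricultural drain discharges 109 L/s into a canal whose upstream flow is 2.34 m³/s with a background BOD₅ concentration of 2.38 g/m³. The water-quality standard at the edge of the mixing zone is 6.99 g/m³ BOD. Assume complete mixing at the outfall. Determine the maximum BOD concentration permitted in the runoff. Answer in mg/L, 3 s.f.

106 mg/L

109 L/s = 0.109 m³/s.
Mass balance: 6.99·2.449 = 0.109·Cₑ + 2.34·2.38.
Cₑ = (17.12 − 5.569) / 0.109 = 106 mg/L.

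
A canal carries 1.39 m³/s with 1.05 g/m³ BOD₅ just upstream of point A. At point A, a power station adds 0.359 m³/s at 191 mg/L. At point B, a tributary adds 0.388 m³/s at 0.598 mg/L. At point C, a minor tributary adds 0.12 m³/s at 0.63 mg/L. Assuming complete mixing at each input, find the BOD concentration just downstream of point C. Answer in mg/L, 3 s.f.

After input A: C = (1.39·1.05 + 0.359·191) / 1.749 = 40.04 mg/L.
After input B: C = (1.749·40.04 + 0.388·0.598) / 2.137 = 32.88 mg/L.
After input C: C = (2.137·32.88 + 0.12·0.63) / 2.257 = 31.16 mg/L.

31.2 mg/L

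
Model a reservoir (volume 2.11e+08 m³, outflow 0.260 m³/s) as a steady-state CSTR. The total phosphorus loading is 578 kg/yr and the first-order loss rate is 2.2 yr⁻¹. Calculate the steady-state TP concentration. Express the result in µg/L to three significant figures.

1.22 µg/L

Outflow Q = 0.260 m³/s × 3.156e+07 s/yr = 8.205e+06 m³/yr.
Steady-state CSTR mass balance: W = Q·C + k·V·C, so C = W/(Q + kV).
Q + kV = 8.205e+06 + 2.2·2.11e+08 = 4.724e+08 m³/yr.
C = 578/4.724e+08 = 1.224e-06 kg/m³ = 0.001224 mg/L = 1.224 µg/L.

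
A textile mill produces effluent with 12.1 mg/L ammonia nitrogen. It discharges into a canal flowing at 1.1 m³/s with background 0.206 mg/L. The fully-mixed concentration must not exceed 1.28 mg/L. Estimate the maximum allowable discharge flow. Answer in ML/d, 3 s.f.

Mass balance at complete mixing: C_std·(Q_w + Q_r) = Q_w·C_e + Q_r·C_b.
Rearranging, Q_w = Q_r·(C_std − C_b)/(C_e − C_std) = 1.1·(1.28 − 0.206) / (12.1 − 1.28) = 0.1092 m³/s.
= 9.434 ML/d.

9.43 ML/d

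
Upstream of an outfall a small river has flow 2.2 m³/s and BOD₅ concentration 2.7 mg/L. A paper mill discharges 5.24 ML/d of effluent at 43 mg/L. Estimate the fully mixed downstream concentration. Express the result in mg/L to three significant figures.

3.78 mg/L

5.24 ML/d = 0.06065 m³/s.
By mass balance at complete mixing, C = (0.06065·43 + 2.2·2.7) / (0.06065 + 2.2) = 8.548/2.261 = 3.781 mg/L.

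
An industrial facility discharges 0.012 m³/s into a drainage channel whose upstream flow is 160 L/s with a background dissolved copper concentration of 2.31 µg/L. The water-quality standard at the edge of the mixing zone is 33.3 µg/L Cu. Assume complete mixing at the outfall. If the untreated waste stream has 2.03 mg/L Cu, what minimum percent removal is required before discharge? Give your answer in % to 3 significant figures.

78.0 %

160 L/s = 0.16 m³/s.
2.31 µg/L = 0.00231 mg/L.
33.3 µg/L = 0.0333 mg/L.
Mass balance: 0.0333·0.172 = 0.012·Cₑ + 0.16·0.00231.
Cₑ = (0.005728 − 0.0003696) / 0.012 = 0.4465 mg/L.
Required removal = 1 − 0.4465/2.03 = 78 %.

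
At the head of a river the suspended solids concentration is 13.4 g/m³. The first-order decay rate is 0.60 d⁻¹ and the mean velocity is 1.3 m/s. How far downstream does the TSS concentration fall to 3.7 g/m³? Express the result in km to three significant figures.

241 km

From C = C₀·e^(−kt), t = ln(C₀/C)/k = ln(13.4/3.7)/0.60 = 1.287/0.60 = 2.145 d.
Distance = v·t = 1.3 m/s × 1.853e+05 s = 2.409e+05 m = 240.9 km.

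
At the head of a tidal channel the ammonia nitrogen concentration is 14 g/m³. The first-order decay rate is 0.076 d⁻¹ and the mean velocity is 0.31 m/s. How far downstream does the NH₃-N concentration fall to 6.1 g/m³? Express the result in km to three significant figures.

293 km

From C = C₀·e^(−kt), t = ln(C₀/C)/k = ln(14/6.1)/0.076 = 0.8308/0.076 = 10.93 d.
Distance = v·t = 0.31 m/s × 9.445e+05 s = 2.928e+05 m = 292.8 km.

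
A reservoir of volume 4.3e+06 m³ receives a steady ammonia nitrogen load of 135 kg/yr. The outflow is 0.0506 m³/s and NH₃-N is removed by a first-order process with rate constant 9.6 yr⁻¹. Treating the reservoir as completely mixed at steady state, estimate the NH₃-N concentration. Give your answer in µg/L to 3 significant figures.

3.15 µg/L

Outflow Q = 0.0506 m³/s × 3.156e+07 s/yr = 1.597e+06 m³/yr.
Steady-state CSTR mass balance: W = Q·C + k·V·C, so C = W/(Q + kV).
Q + kV = 1.597e+06 + 9.6·4.3e+06 = 4.288e+07 m³/yr.
C = 135/4.288e+07 = 3.149e-06 kg/m³ = 0.003149 mg/L = 3.149 µg/L.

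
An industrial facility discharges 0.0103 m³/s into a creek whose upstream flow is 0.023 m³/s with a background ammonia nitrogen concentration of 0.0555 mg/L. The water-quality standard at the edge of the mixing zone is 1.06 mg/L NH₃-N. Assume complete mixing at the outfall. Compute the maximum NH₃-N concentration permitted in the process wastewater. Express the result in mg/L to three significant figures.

3.30 mg/L

Mass balance: 1.06·0.0333 = 0.0103·Cₑ + 0.023·0.0555.
Cₑ = (0.0353 − 0.001277) / 0.0103 = 3.303 mg/L.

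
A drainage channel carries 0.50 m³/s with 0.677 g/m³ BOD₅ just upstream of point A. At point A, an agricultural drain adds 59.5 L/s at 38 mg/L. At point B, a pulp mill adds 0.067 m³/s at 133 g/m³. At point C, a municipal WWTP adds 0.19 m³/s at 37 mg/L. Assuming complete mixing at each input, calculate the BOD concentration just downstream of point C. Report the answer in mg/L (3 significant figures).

59.5 L/s = 0.0595 m³/s.
After input A: C = (0.5·0.677 + 0.0595·38) / 0.5595 = 4.646 mg/L.
After input B: C = (0.5595·4.646 + 0.067·133) / 0.6265 = 18.37 mg/L.
After input C: C = (0.6265·18.37 + 0.19·37) / 0.8165 = 22.71 mg/L.

22.7 mg/L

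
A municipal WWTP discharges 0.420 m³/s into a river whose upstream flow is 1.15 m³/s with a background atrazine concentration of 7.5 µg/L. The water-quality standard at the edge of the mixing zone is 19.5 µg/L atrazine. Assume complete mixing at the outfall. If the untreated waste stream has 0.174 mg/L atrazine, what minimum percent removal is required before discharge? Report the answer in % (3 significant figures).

7.5 µg/L = 0.0075 mg/L.
19.5 µg/L = 0.0195 mg/L.
Mass balance: 0.0195·1.57 = 0.42·Cₑ + 1.15·0.0075.
Cₑ = (0.03061 − 0.008625) / 0.42 = 0.05236 mg/L.
Required removal = 1 − 0.05236/0.174 = 69.91 %.

69.9 %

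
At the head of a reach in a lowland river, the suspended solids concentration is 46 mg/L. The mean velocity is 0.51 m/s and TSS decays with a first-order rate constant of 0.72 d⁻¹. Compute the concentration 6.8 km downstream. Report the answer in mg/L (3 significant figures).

41.2 mg/L

Travel time t = 6.8 km / 0.51 m/s = 6800/0.51 = 1.333e+04 s = 0.1543 d.
First-order decay: C = 46·exp(−0.72·0.1543) = 46·0.8948 = 41.16 mg/L.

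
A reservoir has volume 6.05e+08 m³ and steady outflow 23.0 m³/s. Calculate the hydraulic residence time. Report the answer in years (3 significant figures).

0.834 yr

Q = 23.0 m³/s × 3.156e+07 s/yr = 7.258e+08 m³/yr.
Hydraulic residence time τ = V/Q = 6.05e+08/7.258e+08 = 0.8335 yr.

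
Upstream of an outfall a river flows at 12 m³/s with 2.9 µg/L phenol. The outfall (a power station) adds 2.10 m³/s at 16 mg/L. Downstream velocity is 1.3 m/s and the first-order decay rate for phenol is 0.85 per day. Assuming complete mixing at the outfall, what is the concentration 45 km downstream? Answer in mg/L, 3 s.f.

1.70 mg/L

2.9 µg/L = 0.0029 mg/L.
After complete mixing, C₀ = (2.1·16 + 12·0.0029) / 14.1 = 2.385 mg/L.
Travel time t = 4.5e+04 m / 1.3 m/s = 3.462e+04 s = 0.4006 d.
C = 2.385·exp(−0.85·0.4006) = 2.385·0.7114 = 1.697 mg/L.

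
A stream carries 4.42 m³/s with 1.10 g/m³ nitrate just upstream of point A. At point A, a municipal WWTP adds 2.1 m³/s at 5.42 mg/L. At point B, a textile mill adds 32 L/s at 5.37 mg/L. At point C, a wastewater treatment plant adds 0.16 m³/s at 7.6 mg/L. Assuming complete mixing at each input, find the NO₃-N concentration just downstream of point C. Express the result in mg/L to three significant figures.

After input A: C = (4.42·1.1 + 2.1·5.42) / 6.52 = 2.491 mg/L.
32 L/s = 0.032 m³/s.
After input B: C = (6.52·2.491 + 0.032·5.37) / 6.552 = 2.505 mg/L.
After input C: C = (6.552·2.505 + 0.16·7.6) / 6.712 = 2.627 mg/L.

2.63 mg/L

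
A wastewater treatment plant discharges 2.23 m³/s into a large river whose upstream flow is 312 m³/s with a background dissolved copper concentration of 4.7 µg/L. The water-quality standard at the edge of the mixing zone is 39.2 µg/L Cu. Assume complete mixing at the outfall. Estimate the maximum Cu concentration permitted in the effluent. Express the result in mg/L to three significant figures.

4.7 µg/L = 0.0047 mg/L.
39.2 µg/L = 0.0392 mg/L.
Mass balance: 0.0392·314.2 = 2.23·Cₑ + 312·0.0047.
Cₑ = (12.32 − 1.466) / 2.23 = 4.866 mg/L.

4.87 mg/L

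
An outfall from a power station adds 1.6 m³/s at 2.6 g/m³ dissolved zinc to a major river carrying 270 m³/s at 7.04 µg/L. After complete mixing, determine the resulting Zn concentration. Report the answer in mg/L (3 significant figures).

7.04 µg/L = 0.00704 mg/L.
Flow-weighted mixing gives C = (1.6·2.6 + 270·0.00704) / (1.6 + 270) = 6.061/271.6 = 0.02232 mg/L.

0.0223 mg/L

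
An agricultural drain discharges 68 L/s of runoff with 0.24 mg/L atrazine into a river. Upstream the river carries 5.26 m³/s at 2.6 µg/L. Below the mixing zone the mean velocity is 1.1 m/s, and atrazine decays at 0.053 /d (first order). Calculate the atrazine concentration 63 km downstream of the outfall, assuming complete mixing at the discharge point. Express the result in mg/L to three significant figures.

0.00544 mg/L

68 L/s = 0.068 m³/s.
2.6 µg/L = 0.0026 mg/L.
After complete mixing, C₀ = (0.068·0.24 + 5.26·0.0026) / 5.328 = 0.00563 mg/L.
Travel time t = 6.3e+04 m / 1.1 m/s = 5.727e+04 s = 0.6629 d.
C = 0.00563·exp(−0.053·0.6629) = 0.00563·0.9655 = 0.005436 mg/L.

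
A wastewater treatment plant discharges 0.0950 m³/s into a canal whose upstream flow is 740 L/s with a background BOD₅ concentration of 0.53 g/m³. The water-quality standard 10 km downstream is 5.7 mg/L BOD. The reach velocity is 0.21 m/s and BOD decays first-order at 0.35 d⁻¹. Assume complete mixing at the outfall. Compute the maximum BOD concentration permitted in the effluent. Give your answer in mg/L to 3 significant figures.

740 L/s = 0.74 m³/s.
Travel time to the compliance point: t = 1e+04/0.21 = 4.762e+04 s = 0.5511 d; decay factor exp(−0.35·0.5511) = 0.8246.
So the concentration just after mixing may be at most 5.7/0.8246 = 6.913 mg/L.
Mass balance: 6.913·0.835 = 0.095·Cₑ + 0.74·0.53.
Cₑ = (5.772 − 0.3922) / 0.095 = 56.63 mg/L.

56.6 mg/L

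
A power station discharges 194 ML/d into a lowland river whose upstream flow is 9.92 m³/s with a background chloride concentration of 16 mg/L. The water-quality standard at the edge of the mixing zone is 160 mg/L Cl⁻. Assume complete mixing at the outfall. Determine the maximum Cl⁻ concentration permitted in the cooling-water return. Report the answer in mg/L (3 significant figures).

796 mg/L

194 ML/d = 2.245 m³/s.
Mass balance: 160·12.17 = 2.245·Cₑ + 9.92·16.
Cₑ = (1946 − 158.7) / 2.245 = 796.2 mg/L.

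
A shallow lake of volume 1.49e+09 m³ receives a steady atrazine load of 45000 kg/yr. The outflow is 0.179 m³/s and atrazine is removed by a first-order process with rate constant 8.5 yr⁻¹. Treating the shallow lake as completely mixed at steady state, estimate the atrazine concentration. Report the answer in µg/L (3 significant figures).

Outflow Q = 0.179 m³/s × 3.156e+07 s/yr = 5.649e+06 m³/yr.
Steady-state CSTR mass balance: W = Q·C + k·V·C, so C = W/(Q + kV).
Q + kV = 5.649e+06 + 8.5·1.49e+09 = 1.267e+10 m³/yr.
C = 45000/1.267e+10 = 3.552e-06 kg/m³ = 0.003552 mg/L = 3.552 µg/L.

3.55 µg/L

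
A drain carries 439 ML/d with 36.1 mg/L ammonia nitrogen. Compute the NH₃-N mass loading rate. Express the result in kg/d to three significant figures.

439 ML/d = 5.081 m³/s.
Mass flux = Q·C = 5.081 m³/s × 36.1 g/m³ = 183.4 g/s.
= 183.4 g/s × 86.4 = 1.585e+04 kg/d.

15800 kg/d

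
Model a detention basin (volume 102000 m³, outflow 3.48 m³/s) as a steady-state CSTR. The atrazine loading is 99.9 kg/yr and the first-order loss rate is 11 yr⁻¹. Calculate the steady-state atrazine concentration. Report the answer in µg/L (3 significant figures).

0.900 µg/L

Outflow Q = 3.48 m³/s × 3.156e+07 s/yr = 1.098e+08 m³/yr.
Steady-state CSTR mass balance: W = Q·C + k·V·C, so C = W/(Q + kV).
Q + kV = 1.098e+08 + 11·102000 = 1.109e+08 m³/yr.
C = 99.9/1.109e+08 = 9.005e-07 kg/m³ = 0.0009005 mg/L = 0.9005 µg/L.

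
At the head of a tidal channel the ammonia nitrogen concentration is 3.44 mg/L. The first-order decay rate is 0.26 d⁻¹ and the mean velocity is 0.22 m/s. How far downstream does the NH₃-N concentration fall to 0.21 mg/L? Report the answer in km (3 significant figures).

From C = C₀·e^(−kt), t = ln(C₀/C)/k = ln(3.44/0.21)/0.26 = 2.796/0.26 = 10.75 d.
Distance = v·t = 0.22 m/s × 9.292e+05 s = 2.044e+05 m = 204.4 km.

204 km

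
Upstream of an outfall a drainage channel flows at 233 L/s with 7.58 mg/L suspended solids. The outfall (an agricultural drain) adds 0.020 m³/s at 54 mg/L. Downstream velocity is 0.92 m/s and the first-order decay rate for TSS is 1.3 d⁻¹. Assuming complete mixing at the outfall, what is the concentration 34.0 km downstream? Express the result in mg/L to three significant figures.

233 L/s = 0.233 m³/s.
After complete mixing, C₀ = (0.02·54 + 0.233·7.58) / 0.253 = 11.25 mg/L.
Travel time t = 3.4e+04 m / 0.92 m/s = 3.696e+04 s = 0.4277 d.
C = 11.25·exp(−1.3·0.4277) = 11.25·0.5735 = 6.451 mg/L.

6.45 mg/L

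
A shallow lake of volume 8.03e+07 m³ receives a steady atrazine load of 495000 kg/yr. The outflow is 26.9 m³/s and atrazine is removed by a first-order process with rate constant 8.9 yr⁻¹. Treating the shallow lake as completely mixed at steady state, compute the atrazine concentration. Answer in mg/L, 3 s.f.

0.317 mg/L

Outflow Q = 26.9 m³/s × 3.156e+07 s/yr = 8.489e+08 m³/yr.
Steady-state CSTR mass balance: W = Q·C + k·V·C, so C = W/(Q + kV).
Q + kV = 8.489e+08 + 8.9·8.03e+07 = 1.564e+09 m³/yr.
C = 495000/1.564e+09 = 0.0003166 kg/m³ = 0.3166 mg/L.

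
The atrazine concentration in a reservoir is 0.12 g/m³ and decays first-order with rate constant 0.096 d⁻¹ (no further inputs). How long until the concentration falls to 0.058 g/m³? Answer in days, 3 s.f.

7.57 d

t = ln(C₀/C)/k = ln(0.12/0.058)/0.096 = 0.727/0.096 = 7.573 d.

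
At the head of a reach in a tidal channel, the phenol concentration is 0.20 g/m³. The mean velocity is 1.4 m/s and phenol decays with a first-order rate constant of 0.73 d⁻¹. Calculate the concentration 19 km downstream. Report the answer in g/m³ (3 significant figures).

Travel time t = 19 km / 1.4 m/s = 1.9e+04/1.4 = 1.357e+04 s = 0.1571 d.
First-order decay: C = 0.20·exp(−0.73·0.1571) = 0.20·0.8917 = 0.1783 g/m³.

0.178 g/m³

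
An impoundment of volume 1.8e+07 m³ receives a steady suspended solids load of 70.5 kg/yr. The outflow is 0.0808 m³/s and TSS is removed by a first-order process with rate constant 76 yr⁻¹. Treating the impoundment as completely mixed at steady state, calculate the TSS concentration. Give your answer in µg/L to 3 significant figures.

Outflow Q = 0.0808 m³/s × 3.156e+07 s/yr = 2.55e+06 m³/yr.
Steady-state CSTR mass balance: W = Q·C + k·V·C, so C = W/(Q + kV).
Q + kV = 2.55e+06 + 76·1.8e+07 = 1.371e+09 m³/yr.
C = 70.5/1.371e+09 = 5.144e-08 kg/m³ = 5.144e-05 mg/L = 0.05144 µg/L.

0.0514 µg/L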